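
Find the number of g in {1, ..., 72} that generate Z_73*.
Number of primitive roots mod 73 = φ(72) = 24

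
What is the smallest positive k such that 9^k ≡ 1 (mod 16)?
Powers of 9 mod 16: 9^1≡9, 9^2≡1. Order = 2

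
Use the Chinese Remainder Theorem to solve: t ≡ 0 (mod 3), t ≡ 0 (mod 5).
M = 3 × 5 = 15. M₁ = 5, y₁ ≡ 2 (mod 3). M₂ = 3, y₂ ≡ 2 (mod 5). t = 0×5×2 + 0×3×2 ≡ 0 (mod 15)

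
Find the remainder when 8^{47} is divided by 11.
By Fermat: 8^{10} ≡ 1 (mod 11). 47 = 4×10 + 7. So 8^{47} ≡ 8^{7} ≡ 2 (mod 11)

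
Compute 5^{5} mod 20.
5

Using successive squaring:
Binary expansion of 5: 101
Powers of 5 mod 20 (each is the square of the previous):
  5^1 ≡ 5 (mod 20)
  5^2 ≡ 5² = 25 ≡ 5 (mod 20)
  5^4 ≡ 5² = 25 ≡ 5 (mod 20)
5 = 4 + 1, so 5^5 = 5^4 × 5^1 ≡ 5 × 5 (mod 20)
Multiplying step by step:
  5 × 5 = 25 ≡ 5 (mod 20)
Result: 5^5 ≡ 5 (mod 20)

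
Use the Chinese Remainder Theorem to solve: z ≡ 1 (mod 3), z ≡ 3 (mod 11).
M = 3 × 11 = 33. M₁ = 11, y₁ ≡ 2 (mod 3). M₂ = 3, y₂ ≡ 4 (mod 11). z = 1×11×2 + 3×3×4 ≡ 25 (mod 33)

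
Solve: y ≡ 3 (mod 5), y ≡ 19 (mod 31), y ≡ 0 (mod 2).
M = 5 × 31 × 2 = 310. M₁ = 62, y₁ ≡ 3 (mod 5). M₂ = 10, y₂ ≡ 28 (mod 31). M₃ = 155, y₃ ≡ 1 (mod 2). y = 3×62×3 + 19×10×28 + 0×155×1 ≡ 298 (mod 310)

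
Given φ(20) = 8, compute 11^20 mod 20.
By Euler: 11^{8} ≡ 1 (mod 20) since gcd(11, 20) = 1. 20 = 2×8 + 4. So 11^{20} ≡ 11^{4} ≡ 1 (mod 20)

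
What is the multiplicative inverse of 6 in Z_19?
16

Using Extended Euclidean Algorithm:
gcd(6, 19) = 1
Bezout coefficients: 6 × -3 + 19 × 1 = 1
So 6 × -3 ≡ 1 (mod 19)
The inverse is -3 mod 19 = 16
Verification: 6 × 16 = 96 = 5 × 19 + 1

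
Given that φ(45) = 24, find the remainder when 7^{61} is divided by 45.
By Euler: 7^{24} ≡ 1 (mod 45) since gcd(7, 45) = 1. 61 = 2×24 + 13. So 7^{61} ≡ 7^{13} ≡ 7 (mod 45)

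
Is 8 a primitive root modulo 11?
Yes

To verify, check if 8^(10/q) ≢ 1 (mod 11) for each prime divisor q of 10
Divisors of 10 = 10: [1, 2, 5, 10]
  8^(10/2) = 8^5 ≡ 10 (mod 11)
  8^(10/5) = 8^2 ≡ 9 (mod 11)
Conclusion: 8 is a primitive root modulo 11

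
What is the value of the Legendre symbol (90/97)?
(90/97) = 90^{48} mod 97 = -1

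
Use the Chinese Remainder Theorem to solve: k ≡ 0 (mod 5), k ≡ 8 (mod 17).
25

Using the Chinese Remainder Theorem:
M = product of moduli = 85
For equation 1: M_1 = 17, 17 ≡ 2 (mod 5), inverse of 17 mod 5 is 3 (check: 2 × 3 = 6 ≡ 1 (mod 5))
For equation 2: M_2 = 5, 5 ≡ 5 (mod 17), inverse of 5 mod 17 is 7 (check: 5 × 7 = 35 ≡ 1 (mod 17))
Combine: k ≡ Σ r_i×M_i×(M_i⁻¹ mod m_i) = 0×17×3 + 8×5×7 = 0 + 280 = 280
280 mod 85 = 25
k ≡ 25 (mod 85)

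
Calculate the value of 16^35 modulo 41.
Using repeated squaring. 35 = 32 + 2 + 1 (binary 100011). Repeated squaring mod 41: 16^1 ≡ 16; 16^2 ≡ 16² = 256 ≡ 10; 16^4 ≡ 10² = 100 ≡ 18; 16^8 ≡ 18² = 324 ≡ 37; 16^16 ≡ 37² = 1369 ≡ 16; 16^32 ≡ 16² = 256 ≡ 10. Multiply: 16^35 = 16^32 × 16^2 × 16^1 ≡ 10 × 10 × 16 (mod 41): 10 × 10 = 100 ≡ 18; 18 × 16 = 288 ≡ 1. So 16^35 ≡ 1 (mod 41).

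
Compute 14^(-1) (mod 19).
15

Using Extended Euclidean Algorithm:
gcd(14, 19) = 1
Bezout coefficients: 14 × -4 + 19 × 3 = 1
So 14 × -4 ≡ 1 (mod 19)
The inverse is -4 mod 19 = 15
Verification: 14 × 15 = 210 = 11 × 19 + 1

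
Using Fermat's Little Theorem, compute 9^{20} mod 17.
16

By Fermat's Little Theorem, a^(p-1) ≡ 1 (mod p) for prime p and gcd(a, p) = 1
Here p = 17, so 9^16 ≡ 1 (mod 17)
We can reduce the exponent: 20 mod 16 = 4
So 9^20 ≡ 9^4 (mod 17)
Computing: 9^4 mod 17 = 16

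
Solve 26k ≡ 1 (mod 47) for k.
26^(-1) ≡ 38 (mod 47). Verification: 26 × 38 = 988 ≡ 1 (mod 47)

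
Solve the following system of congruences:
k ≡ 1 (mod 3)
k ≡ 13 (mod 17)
13

Using the Chinese Remainder Theorem:
M = product of moduli = 51
For equation 1: M_1 = 17, 17 ≡ 2 (mod 3), inverse of 17 mod 3 is 2 (check: 2 × 2 = 4 ≡ 1 (mod 3))
For equation 2: M_2 = 3, 3 ≡ 3 (mod 17), inverse of 3 mod 17 is 6 (check: 3 × 6 = 18 ≡ 1 (mod 17))
Combine: k ≡ Σ r_i×M_i×(M_i⁻¹ mod m_i) = 1×17×2 + 13×3×6 = 34 + 234 = 268
268 mod 51 = 13
k ≡ 13 (mod 51)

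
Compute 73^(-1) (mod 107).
22

Using Extended Euclidean Algorithm:
gcd(73, 107) = 1
Bezout coefficients: 73 × 22 + 107 × -15 = 1
So 73 × 22 ≡ 1 (mod 107)
The inverse is 22 mod 107 = 22
Verification: 73 × 22 = 1606 = 15 × 107 + 1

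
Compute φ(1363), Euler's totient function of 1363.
1288

Prime factorization: 1363 = 29 × 47
Using the formula φ(n) = n × Π(1 - 1/p) for each prime factor p:
φ(1363) = 1363 × (1 - 1/29) × (1 - 1/47)
φ(1363) = 1288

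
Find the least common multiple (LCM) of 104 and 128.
1664

First find GCD(104, 128) using the Euclidean algorithm:
104 = 0 × 128 + 104
128 = 1 × 104 + 24
104 = 4 × 24 + 8
24 = 3 × 8 + 0
GCD(104, 128) = 8

LCM formula: LCM(a, b) = (a × b) / GCD(a, b)
LCM(104, 128) = (104 × 128) / 8
LCM(104, 128) = 13312 / 8
LCM(104, 128) = 1664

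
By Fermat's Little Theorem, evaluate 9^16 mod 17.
By Fermat's Little Theorem, 9^{16} ≡ 1 (mod 17) since 17 is prime and gcd(9, 17) = 1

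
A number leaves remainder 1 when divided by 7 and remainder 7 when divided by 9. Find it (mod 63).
M = 7 × 9 = 63. M₁ = 9, y₁ ≡ 4 (mod 7). M₂ = 7, y₂ ≡ 4 (mod 9). y = 1×9×4 + 7×7×4 ≡ 43 (mod 63)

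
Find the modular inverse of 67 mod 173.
67^(-1) ≡ 31 (mod 173). Verification: 67 × 31 = 2077 ≡ 1 (mod 173)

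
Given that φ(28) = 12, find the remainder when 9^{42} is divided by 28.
By Euler: 9^{12} ≡ 1 (mod 28) since gcd(9, 28) = 1. 42 = 3×12 + 6. So 9^{42} ≡ 9^{6} ≡ 1 (mod 28)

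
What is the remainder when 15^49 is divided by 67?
Using repeated squaring. 49 = 32 + 16 + 1 (binary 110001). Repeated squaring mod 67: 15^1 ≡ 15; 15^2 ≡ 15² = 225 ≡ 24; 15^4 ≡ 24² = 576 ≡ 40; 15^8 ≡ 40² = 1600 ≡ 59; 15^16 ≡ 59² = 3481 ≡ 64; 15^32 ≡ 64² = 4096 ≡ 9. Multiply: 15^49 = 15^32 × 15^16 × 15^1 ≡ 9 × 64 × 15 (mod 67): 9 × 64 = 576 ≡ 40; 40 × 15 = 600 ≡ 64. So 15^49 ≡ 64 (mod 67).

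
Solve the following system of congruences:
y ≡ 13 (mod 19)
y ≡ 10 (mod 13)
127

Using the Chinese Remainder Theorem:
M = product of moduli = 247
For equation 1: M_1 = 13, 13 ≡ 13 (mod 19), inverse of 13 mod 19 is 3 (check: 13 × 3 = 39 ≡ 1 (mod 19))
For equation 2: M_2 = 19, 19 ≡ 6 (mod 13), inverse of 19 mod 13 is 11 (check: 6 × 11 = 66 ≡ 1 (mod 13))
Combine: y ≡ Σ r_i×M_i×(M_i⁻¹ mod m_i) = 13×13×3 + 10×19×11 = 507 + 2090 = 2597
2597 mod 247 = 127
y ≡ 127 (mod 247)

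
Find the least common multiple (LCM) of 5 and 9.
45

First find GCD(5, 9) using the Euclidean algorithm:
5 = 0 × 9 + 5
9 = 1 × 5 + 4
5 = 1 × 4 + 1
4 = 4 × 1 + 0
GCD(5, 9) = 1

LCM formula: LCM(a, b) = (a × b) / GCD(a, b)
LCM(5, 9) = (5 × 9) / 1
LCM(5, 9) = 45 / 1
LCM(5, 9) = 45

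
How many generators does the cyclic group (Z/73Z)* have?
24

The number of primitive roots modulo p is φ(p-1) = φ(72)
φ(72) = 24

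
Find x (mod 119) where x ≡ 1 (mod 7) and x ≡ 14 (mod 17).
M = 7 × 17 = 119. M₁ = 17, y₁ ≡ 5 (mod 7). M₂ = 7, y₂ ≡ 5 (mod 17). x = 1×17×5 + 14×7×5 ≡ 99 (mod 119)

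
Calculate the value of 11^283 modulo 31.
Using Fermat: 11^{30} ≡ 1 (mod 31). 283 ≡ 13 (mod 30). So 11^{283} ≡ 11^{13} ≡ 21 (mod 31)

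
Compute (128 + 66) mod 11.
7

(128 + 66) = 194
194 mod 11 = 7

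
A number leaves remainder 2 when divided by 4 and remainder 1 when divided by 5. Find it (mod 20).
M = 4 × 5 = 20. M₁ = 5, y₁ ≡ 1 (mod 4). M₂ = 4, y₂ ≡ 4 (mod 5). y = 2×5×1 + 1×4×4 ≡ 6 (mod 20)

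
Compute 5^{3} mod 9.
8

Using successive squaring:
Binary expansion of 3: 11
Powers of 5 mod 9 (each is the square of the previous):
  5^1 ≡ 5 (mod 9)
  5^2 ≡ 5² = 25 ≡ 7 (mod 9)
3 = 2 + 1, so 5^3 = 5^2 × 5^1 ≡ 7 × 5 (mod 9)
Multiplying step by step:
  7 × 5 = 35 ≡ 8 (mod 9)
Result: 5^3 ≡ 8 (mod 9)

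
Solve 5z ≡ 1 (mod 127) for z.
5^(-1) ≡ 51 (mod 127). Verification: 5 × 51 = 255 ≡ 1 (mod 127)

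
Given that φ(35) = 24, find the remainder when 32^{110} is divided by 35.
By Euler: 32^{24} ≡ 1 (mod 35) since gcd(32, 35) = 1. 110 = 4×24 + 14. So 32^{110} ≡ 32^{14} ≡ 9 (mod 35)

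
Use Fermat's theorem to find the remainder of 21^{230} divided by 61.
14

By Fermat's Little Theorem, a^(p-1) ≡ 1 (mod p) for prime p and gcd(a, p) = 1
Here p = 61, so 21^60 ≡ 1 (mod 61)
We can reduce the exponent: 230 mod 60 = 50
So 21^230 ≡ 21^50 (mod 61)
Computing: 21^50 mod 61 = 14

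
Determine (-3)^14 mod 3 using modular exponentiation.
Using repeated squaring. (-3) ≡ 0 (mod 3). 14 = 8 + 4 + 2 (binary 1110). Repeated squaring mod 3: 0^1 ≡ 0; 0^2 ≡ 0² = 0 ≡ 0; 0^4 ≡ 0² = 0 ≡ 0; 0^8 ≡ 0² = 0 ≡ 0. Multiply: (-3)^14 ≡ 0^8 × 0^4 × 0^2 ≡ 0 × 0 × 0 (mod 3): 0 × 0 = 0 ≡ 0; 0 × 0 = 0 ≡ 0. So (-3)^14 ≡ 0 (mod 3).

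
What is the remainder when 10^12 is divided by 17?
Using repeated squaring. 12 = 8 + 4 (binary 1100). Repeated squaring mod 17: 10^1 ≡ 10; 10^2 ≡ 10² = 100 ≡ 15; 10^4 ≡ 15² = 225 ≡ 4; 10^8 ≡ 4² = 16 ≡ 16. Multiply: 10^12 = 10^8 × 10^4 ≡ 16 × 4 (mod 17): 16 × 4 = 64 ≡ 13. So 10^12 ≡ 13 (mod 17).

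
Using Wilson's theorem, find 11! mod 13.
(12)! = (11)! × (12) ≡ -1 (mod 13). So (11)! ≡ -1 × (12)^(-1) ≡ (-1)×(-1) = 1 (mod 13)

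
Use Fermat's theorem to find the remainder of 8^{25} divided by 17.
8

By Fermat's Little Theorem, a^(p-1) ≡ 1 (mod p) for prime p and gcd(a, p) = 1
Here p = 17, so 8^16 ≡ 1 (mod 17)
We can reduce the exponent: 25 mod 16 = 9
So 8^25 ≡ 8^9 (mod 17)
Computing: 8^9 mod 17 = 8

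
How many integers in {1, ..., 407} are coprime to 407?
360

Prime factorization: 407 = 11 × 37
Using the formula φ(n) = n × Π(1 - 1/p) for each prime factor p:
φ(407) = 407 × (1 - 1/11) × (1 - 1/37)
φ(407) = 360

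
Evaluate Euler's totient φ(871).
792

Prime factorization: 871 = 13 × 67
Using the formula φ(n) = n × Π(1 - 1/p) for each prime factor p:
φ(871) = 871 × (1 - 1/13) × (1 - 1/67)
φ(871) = 792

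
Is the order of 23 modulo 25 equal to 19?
No, the actual order is 20, not 19.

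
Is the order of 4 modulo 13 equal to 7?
No, the actual order is 6, not 7.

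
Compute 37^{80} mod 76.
1

Using successive squaring:
Binary expansion of 80: 1010000
Powers of 37 mod 76 (each is the square of the previous):
  37^1 ≡ 37 (mod 76)
  37^2 ≡ 37² = 1369 ≡ 1 (mod 76)
  37^4 ≡ 1² = 1 ≡ 1 (mod 76)
  37^8 ≡ 1² = 1 ≡ 1 (mod 76)
  37^16 ≡ 1² = 1 ≡ 1 (mod 76)
  37^32 ≡ 1² = 1 ≡ 1 (mod 76)
  37^64 ≡ 1² = 1 ≡ 1 (mod 76)
80 = 64 + 16, so 37^80 = 37^64 × 37^16 ≡ 1 × 1 (mod 76)
Multiplying step by step:
  1 × 1 = 1 ≡ 1 (mod 76)
Result: 37^80 ≡ 1 (mod 76)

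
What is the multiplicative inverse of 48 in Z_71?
37

Using Extended Euclidean Algorithm:
gcd(48, 71) = 1
Bezout coefficients: 48 × -34 + 71 × 23 = 1
So 48 × -34 ≡ 1 (mod 71)
The inverse is -34 mod 71 = 37
Verification: 48 × 37 = 1776 = 25 × 71 + 1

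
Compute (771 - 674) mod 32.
1

(771 - 674) = 97
97 mod 32 = 1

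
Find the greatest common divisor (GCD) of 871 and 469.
67

Using the Euclidean algorithm:
871 = 1 × 469 + 402
469 = 1 × 402 + 67
402 = 6 × 67 + 0

GCD(871, 469) = 67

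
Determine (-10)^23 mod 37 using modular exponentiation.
Using repeated squaring. (-10) ≡ 27 (mod 37). 23 = 16 + 4 + 2 + 1 (binary 10111). Repeated squaring mod 37: 27^1 ≡ 27; 27^2 ≡ 27² = 729 ≡ 26; 27^4 ≡ 26² = 676 ≡ 10; 27^8 ≡ 10² = 100 ≡ 26; 27^16 ≡ 26² = 676 ≡ 10. Multiply: (-10)^23 ≡ 27^16 × 27^4 × 27^2 × 27^1 ≡ 10 × 10 × 26 × 27 (mod 37): 10 × 10 = 100 ≡ 26; 26 × 26 = 676 ≡ 10; 10 × 27 = 270 ≡ 11. So (-10)^23 ≡ 11 (mod 37).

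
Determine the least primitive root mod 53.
p - 1 = 52 has prime divisors 2, 13. h is a primitive root mod 53 iff h^(52/q) ≢ 1 (mod 53) for each such q.
h = 2: 2^26 ≡ 52, 2^4 ≡ 16 (mod 53); none is 1, so 2 has order 52 and is a primitive root.
The smallest primitive root mod 53 is g = 2.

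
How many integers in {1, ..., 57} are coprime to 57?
36

Prime factorization: 57 = 3 × 19
Using the formula φ(n) = n × Π(1 - 1/p) for each prime factor p:
φ(57) = 57 × (1 - 1/3) × (1 - 1/19)
φ(57) = 36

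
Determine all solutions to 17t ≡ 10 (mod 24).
2

Since gcd(17, 24) = 1 divides 10, a solution exists.
Multiply both sides by the inverse of 17 mod 24:
  17^(-1) mod 24 = 17
  x ≡ 17 × 10 ≡ 170 ≡ 2 (mod 24)
Verification: 17 × 2 = 34 = 1 × 24 + 10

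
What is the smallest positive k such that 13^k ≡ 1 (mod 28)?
Powers of 13 mod 28: 13^1≡13, 13^2≡1. Order = 2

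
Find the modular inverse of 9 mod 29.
9^(-1) ≡ 13 (mod 29). Verification: 9 × 13 = 117 ≡ 1 (mod 29)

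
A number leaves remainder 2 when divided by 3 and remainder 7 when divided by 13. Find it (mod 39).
M = 3 × 13 = 39. M₁ = 13, y₁ ≡ 1 (mod 3). M₂ = 3, y₂ ≡ 9 (mod 13). t = 2×13×1 + 7×3×9 ≡ 20 (mod 39)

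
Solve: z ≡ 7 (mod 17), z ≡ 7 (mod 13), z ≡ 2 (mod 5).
M = 17 × 13 × 5 = 1105. M₁ = 65, y₁ ≡ 11 (mod 17). M₂ = 85, y₂ ≡ 2 (mod 13). M₃ = 221, y₃ ≡ 1 (mod 5). z = 7×65×11 + 7×85×2 + 2×221×1 ≡ 7 (mod 1105)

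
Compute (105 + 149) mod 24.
14

(105 + 149) = 254
254 mod 24 = 14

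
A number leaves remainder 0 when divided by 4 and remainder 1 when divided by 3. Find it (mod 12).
M = 4 × 3 = 12. M₁ = 3, y₁ ≡ 3 (mod 4). M₂ = 4, y₂ ≡ 1 (mod 3). y = 0×3×3 + 1×4×1 ≡ 4 (mod 12)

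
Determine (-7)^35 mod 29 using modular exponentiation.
Using Fermat: (-7)^{28} ≡ 1 (mod 29). 35 ≡ 7 (mod 28). So (-7)^{35} ≡ (-7)^{7} ≡ 28 (mod 29)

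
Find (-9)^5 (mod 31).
(-9) ≡ 22 (mod 31). 5 = 4 + 1 (binary 101). Repeated squaring mod 31: 22^1 ≡ 22; 22^2 ≡ 22² = 484 ≡ 19; 22^4 ≡ 19² = 361 ≡ 20. Multiply: (-9)^5 ≡ 22^4 × 22^1 ≡ 20 × 22 (mod 31): 20 × 22 = 440 ≡ 6. So (-9)^5 ≡ 6 (mod 31).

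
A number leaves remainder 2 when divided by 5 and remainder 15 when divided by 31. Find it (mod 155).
M = 5 × 31 = 155. M₁ = 31, y₁ ≡ 1 (mod 5). M₂ = 5, y₂ ≡ 25 (mod 31). t = 2×31×1 + 15×5×25 ≡ 77 (mod 155)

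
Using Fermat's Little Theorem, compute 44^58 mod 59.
By Fermat's Little Theorem, 44^{58} ≡ 1 (mod 59) since 59 is prime and gcd(44, 59) = 1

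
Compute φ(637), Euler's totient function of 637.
504

Prime factorization: 637 = 7^2 × 13
Using the formula φ(n) = n × Π(1 - 1/p) for each prime factor p:
φ(637) = 637 × (1 - 1/7) × (1 - 1/13)
φ(637) = 504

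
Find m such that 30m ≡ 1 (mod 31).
30^(-1) ≡ 30 (mod 31). Verification: 30 × 30 = 900 ≡ 1 (mod 31)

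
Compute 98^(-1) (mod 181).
98^(-1) ≡ 157 (mod 181). Verification: 98 × 157 = 15386 ≡ 1 (mod 181)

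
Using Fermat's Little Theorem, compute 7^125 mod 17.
By Fermat: 7^{16} ≡ 1 (mod 17). 125 = 7×16 + 13. So 7^{125} ≡ 7^{13} ≡ 6 (mod 17)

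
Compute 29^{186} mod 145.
116

Using successive squaring:
Binary expansion of 186: 10111010
Powers of 29 mod 145 (each is the square of the previous):
  29^1 ≡ 29 (mod 145)
  29^2 ≡ 29² = 841 ≡ 116 (mod 145)
  29^4 ≡ 116² = 13456 ≡ 116 (mod 145)
  29^8 ≡ 116² = 13456 ≡ 116 (mod 145)
  29^16 ≡ 116² = 13456 ≡ 116 (mod 145)
  29^32 ≡ 116² = 13456 ≡ 116 (mod 145)
  29^64 ≡ 116² = 13456 ≡ 116 (mod 145)
  29^128 ≡ 116² = 13456 ≡ 116 (mod 145)
186 = 128 + 32 + 16 + 8 + 2, so 29^186 = 29^128 × 29^32 × 29^16 × 29^8 × 29^2 ≡ 116 × 116 × 116 × 116 × 116 (mod 145)
Multiplying step by step:
  116 × 116 = 13456 ≡ 116 (mod 145)
  116 × 116 = 13456 ≡ 116 (mod 145)
  116 × 116 = 13456 ≡ 116 (mod 145)
  116 × 116 = 13456 ≡ 116 (mod 145)
Result: 29^186 ≡ 116 (mod 145)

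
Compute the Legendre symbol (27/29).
(27/29) = 27^{14} mod 29 = -1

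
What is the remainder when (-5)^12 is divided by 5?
Using repeated squaring. (-5) ≡ 0 (mod 5). 12 = 8 + 4 (binary 1100). Repeated squaring mod 5: 0^1 ≡ 0; 0^2 ≡ 0² = 0 ≡ 0; 0^4 ≡ 0² = 0 ≡ 0; 0^8 ≡ 0² = 0 ≡ 0. Multiply: (-5)^12 ≡ 0^8 × 0^4 ≡ 0 × 0 (mod 5): 0 × 0 = 0 ≡ 0. So (-5)^12 ≡ 0 (mod 5).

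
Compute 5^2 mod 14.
2 = 2 (binary 10). Repeated squaring mod 14: 5^1 ≡ 5; 5^2 ≡ 5² = 25 ≡ 11. So 5^2 ≡ 11 (mod 14).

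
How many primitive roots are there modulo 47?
22

The number of primitive roots modulo p is φ(p-1) = φ(46)
φ(46) = 22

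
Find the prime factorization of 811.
811

Divide by primes starting from smallest:
811 ÷ 811 = 1

811 = 811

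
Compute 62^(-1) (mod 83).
62^(-1) ≡ 79 (mod 83). Verification: 62 × 79 = 4898 ≡ 1 (mod 83)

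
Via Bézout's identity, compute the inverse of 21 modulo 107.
Extended GCD: 21(51) + 107(-10) = 1. So 21^(-1) ≡ 51 ≡ 51 (mod 107). Verify: 21 × 51 = 1071 ≡ 1 (mod 107)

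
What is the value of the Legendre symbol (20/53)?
(20/53) = 20^{26} mod 53 = -1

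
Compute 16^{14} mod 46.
2

Using successive squaring:
Binary expansion of 14: 1110
Powers of 16 mod 46 (each is the square of the previous):
  16^1 ≡ 16 (mod 46)
  16^2 ≡ 16² = 256 ≡ 26 (mod 46)
  16^4 ≡ 26² = 676 ≡ 32 (mod 46)
  16^8 ≡ 32² = 1024 ≡ 12 (mod 46)
14 = 8 + 4 + 2, so 16^14 = 16^8 × 16^4 × 16^2 ≡ 12 × 32 × 26 (mod 46)
Multiplying step by step:
  12 × 32 = 384 ≡ 16 (mod 46)
  16 × 26 = 416 ≡ 2 (mod 46)
Result: 16^14 ≡ 2 (mod 46)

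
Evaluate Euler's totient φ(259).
216

Prime factorization: 259 = 7 × 37
Using the formula φ(n) = n × Π(1 - 1/p) for each prime factor p:
φ(259) = 259 × (1 - 1/7) × (1 - 1/37)
φ(259) = 216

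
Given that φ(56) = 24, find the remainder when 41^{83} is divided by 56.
By Euler: 41^{24} ≡ 1 (mod 56) since gcd(41, 56) = 1. 83 = 3×24 + 11. So 41^{83} ≡ 41^{11} ≡ 41 (mod 56)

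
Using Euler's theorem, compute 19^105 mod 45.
By Euler: 19^{24} ≡ 1 (mod 45) since gcd(19, 45) = 1. 105 = 4×24 + 9. So 19^{105} ≡ 19^{9} ≡ 19 (mod 45)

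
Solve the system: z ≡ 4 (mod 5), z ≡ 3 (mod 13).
M = 5 × 13 = 65. M₁ = 13, y₁ ≡ 2 (mod 5). M₂ = 5, y₂ ≡ 8 (mod 13). z = 4×13×2 + 3×5×8 ≡ 29 (mod 65)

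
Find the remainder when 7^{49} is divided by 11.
By Fermat: 7^{10} ≡ 1 (mod 11). 49 = 4×10 + 9. So 7^{49} ≡ 7^{9} ≡ 8 (mod 11)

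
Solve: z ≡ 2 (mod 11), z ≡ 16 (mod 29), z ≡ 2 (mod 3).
M = 11 × 29 × 3 = 957. M₁ = 87, y₁ ≡ 10 (mod 11). M₂ = 33, y₂ ≡ 22 (mod 29). M₃ = 319, y₃ ≡ 1 (mod 3). z = 2×87×10 + 16×33×22 + 2×319×1 ≡ 596 (mod 957)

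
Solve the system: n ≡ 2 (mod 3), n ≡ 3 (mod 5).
M = 3 × 5 = 15. M₁ = 5, y₁ ≡ 2 (mod 3). M₂ = 3, y₂ ≡ 2 (mod 5). n = 2×5×2 + 3×3×2 ≡ 8 (mod 15)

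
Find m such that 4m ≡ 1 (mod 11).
4^(-1) ≡ 3 (mod 11). Verification: 4 × 3 = 12 ≡ 1 (mod 11)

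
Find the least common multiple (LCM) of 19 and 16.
304

First find GCD(19, 16) using the Euclidean algorithm:
19 = 1 × 16 + 3
16 = 5 × 3 + 1
3 = 3 × 1 + 0
GCD(19, 16) = 1

LCM formula: LCM(a, b) = (a × b) / GCD(a, b)
LCM(19, 16) = (19 × 16) / 1
LCM(19, 16) = 304 / 1
LCM(19, 16) = 304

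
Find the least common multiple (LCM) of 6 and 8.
24

First find GCD(6, 8) using the Euclidean algorithm:
6 = 0 × 8 + 6
8 = 1 × 6 + 2
6 = 3 × 2 + 0
GCD(6, 8) = 2

LCM formula: LCM(a, b) = (a × b) / GCD(a, b)
LCM(6, 8) = (6 × 8) / 2
LCM(6, 8) = 48 / 2
LCM(6, 8) = 24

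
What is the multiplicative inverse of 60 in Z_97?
76

Using Extended Euclidean Algorithm:
gcd(60, 97) = 1
Bezout coefficients: 60 × -21 + 97 × 13 = 1
So 60 × -21 ≡ 1 (mod 97)
The inverse is -21 mod 97 = 76
Verification: 60 × 76 = 4560 = 47 × 97 + 1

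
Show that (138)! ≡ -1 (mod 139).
(138)! mod 139 = 138. Since this equals -1 (mod 139), Wilson confirms 139 is prime.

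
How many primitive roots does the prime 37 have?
Number of primitive roots mod 37 = φ(36) = 12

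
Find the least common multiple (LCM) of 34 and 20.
340

First find GCD(34, 20) using the Euclidean algorithm:
34 = 1 × 20 + 14
20 = 1 × 14 + 6
14 = 2 × 6 + 2
6 = 3 × 2 + 0
GCD(34, 20) = 2

LCM formula: LCM(a, b) = (a × b) / GCD(a, b)
LCM(34, 20) = (34 × 20) / 2
LCM(34, 20) = 680 / 2
LCM(34, 20) = 340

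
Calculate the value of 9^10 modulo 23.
10 = 8 + 2 (binary 1010). Repeated squaring mod 23: 9^1 ≡ 9; 9^2 ≡ 9² = 81 ≡ 12; 9^4 ≡ 12² = 144 ≡ 6; 9^8 ≡ 6² = 36 ≡ 13. Multiply: 9^10 = 9^8 × 9^2 ≡ 13 × 12 (mod 23): 13 × 12 = 156 ≡ 18. So 9^10 ≡ 18 (mod 23).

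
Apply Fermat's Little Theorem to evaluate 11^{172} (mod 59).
20

By Fermat's Little Theorem, a^(p-1) ≡ 1 (mod p) for prime p and gcd(a, p) = 1
Here p = 59, so 11^58 ≡ 1 (mod 59)
We can reduce the exponent: 172 mod 58 = 56
So 11^172 ≡ 11^56 (mod 59)
Computing: 11^56 mod 59 = 20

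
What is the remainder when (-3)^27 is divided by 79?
Using repeated squaring. (-3) ≡ 76 (mod 79). 27 = 16 + 8 + 2 + 1 (binary 11011). Repeated squaring mod 79: 76^1 ≡ 76; 76^2 ≡ 76² = 5776 ≡ 9; 76^4 ≡ 9² = 81 ≡ 2; 76^8 ≡ 2² = 4 ≡ 4; 76^16 ≡ 4² = 16 ≡ 16. Multiply: (-3)^27 ≡ 76^16 × 76^8 × 76^2 × 76^1 ≡ 16 × 4 × 9 × 76 (mod 79): 16 × 4 = 64 ≡ 64; 64 × 9 = 576 ≡ 23; 23 × 76 = 1748 ≡ 10. So (-3)^27 ≡ 10 (mod 79).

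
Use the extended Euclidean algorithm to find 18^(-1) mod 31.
Extended GCD: 18(-12) + 31(7) = 1. So 18^(-1) ≡ 19 ≡ 19 (mod 31). Verify: 18 × 19 = 342 ≡ 1 (mod 31)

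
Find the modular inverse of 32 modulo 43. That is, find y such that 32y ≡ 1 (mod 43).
39

Using Extended Euclidean Algorithm:
gcd(32, 43) = 1
Bezout coefficients: 32 × -4 + 43 × 3 = 1
So 32 × -4 ≡ 1 (mod 43)
The inverse is -4 mod 43 = 39
Verification: 32 × 39 = 1248 = 29 × 43 + 1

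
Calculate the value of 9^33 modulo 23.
Using Fermat: 9^{22} ≡ 1 (mod 23). 33 ≡ 11 (mod 22). So 9^{33} ≡ 9^{11} ≡ 1 (mod 23)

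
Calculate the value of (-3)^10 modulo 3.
(-3) ≡ 0 (mod 3). 10 = 8 + 2 (binary 1010). Repeated squaring mod 3: 0^1 ≡ 0; 0^2 ≡ 0² = 0 ≡ 0; 0^4 ≡ 0² = 0 ≡ 0; 0^8 ≡ 0² = 0 ≡ 0. Multiply: (-3)^10 ≡ 0^8 × 0^2 ≡ 0 × 0 (mod 3): 0 × 0 = 0 ≡ 0. So (-3)^10 ≡ 0 (mod 3).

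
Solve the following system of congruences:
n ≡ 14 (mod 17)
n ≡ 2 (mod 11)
167

Using the Chinese Remainder Theorem:
M = product of moduli = 187
For equation 1: M_1 = 11, 11 ≡ 11 (mod 17), inverse of 11 mod 17 is 14 (check: 11 × 14 = 154 ≡ 1 (mod 17))
For equation 2: M_2 = 17, 17 ≡ 6 (mod 11), inverse of 17 mod 11 is 2 (check: 6 × 2 = 12 ≡ 1 (mod 11))
Combine: n ≡ Σ r_i×M_i×(M_i⁻¹ mod m_i) = 14×11×14 + 2×17×2 = 2156 + 68 = 2224
2224 mod 187 = 167
n ≡ 167 (mod 187)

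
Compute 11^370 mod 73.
Using Fermat: 11^{72} ≡ 1 (mod 73). 370 ≡ 10 (mod 72). So 11^{370} ≡ 11^{10} ≡ 23 (mod 73)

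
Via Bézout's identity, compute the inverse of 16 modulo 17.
Extended GCD: 16(-1) + 17(1) = 1. So 16^(-1) ≡ 16 ≡ 16 (mod 17). Verify: 16 × 16 = 256 ≡ 1 (mod 17)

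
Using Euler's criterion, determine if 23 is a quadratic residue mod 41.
By Euler's criterion: 23^{20} ≡ 1 (mod 41). Since this equals 1, 23 is a QR.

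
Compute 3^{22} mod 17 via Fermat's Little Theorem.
15

By Fermat's Little Theorem, a^(p-1) ≡ 1 (mod p) for prime p and gcd(a, p) = 1
Here p = 17, so 3^16 ≡ 1 (mod 17)
We can reduce the exponent: 22 mod 16 = 6
So 3^22 ≡ 3^6 (mod 17)
Computing: 3^6 mod 17 = 15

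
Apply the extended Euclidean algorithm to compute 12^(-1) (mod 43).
Extended GCD: 12(18) + 43(-5) = 1. So 12^(-1) ≡ 18 ≡ 18 (mod 43). Verify: 12 × 18 = 216 ≡ 1 (mod 43)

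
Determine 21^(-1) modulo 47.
21^(-1) ≡ 9 (mod 47). Verification: 21 × 9 = 189 ≡ 1 (mod 47)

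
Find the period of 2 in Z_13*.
Powers of 2 mod 13: 2^1≡2, 2^2≡4, 2^3≡8, 2^4≡3, 2^5≡6, 2^6≡12, 2^7≡11, 2^8≡9, 2^9≡5, 2^10≡10, 2^11≡7, 2^12≡1. Order = 12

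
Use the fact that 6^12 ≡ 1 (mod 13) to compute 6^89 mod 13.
By Fermat: 6^{12} ≡ 1 (mod 13). 89 = 7×12 + 5. So 6^{89} ≡ 6^{5} ≡ 2 (mod 13)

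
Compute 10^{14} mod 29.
28

Using successive squaring:
Binary expansion of 14: 1110
Powers of 10 mod 29 (each is the square of the previous):
  10^1 ≡ 10 (mod 29)
  10^2 ≡ 10² = 100 ≡ 13 (mod 29)
  10^4 ≡ 13² = 169 ≡ 24 (mod 29)
  10^8 ≡ 24² = 576 ≡ 25 (mod 29)
14 = 8 + 4 + 2, so 10^14 = 10^8 × 10^4 × 10^2 ≡ 25 × 24 × 13 (mod 29)
Multiplying step by step:
  25 × 24 = 600 ≡ 20 (mod 29)
  20 × 13 = 260 ≡ 28 (mod 29)
Result: 10^14 ≡ 28 (mod 29)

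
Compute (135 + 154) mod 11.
3

(135 + 154) = 289
289 mod 11 = 3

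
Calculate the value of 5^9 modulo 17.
9 = 8 + 1 (binary 1001). Repeated squaring mod 17: 5^1 ≡ 5; 5^2 ≡ 5² = 25 ≡ 8; 5^4 ≡ 8² = 64 ≡ 13; 5^8 ≡ 13² = 169 ≡ 16. Multiply: 5^9 = 5^8 × 5^1 ≡ 16 × 5 (mod 17): 16 × 5 = 80 ≡ 12. So 5^9 ≡ 12 (mod 17).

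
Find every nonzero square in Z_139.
QRs mod 139: {1, 4, 5, 6, 7, 9, 11, 13, 16, 20, 24, 25, 28, 29, 30, 31, 34, 35, 36, 37, 38, 41, 42, 44, 45, 46, 47, 49, 51, 52, 54, 55, 57, 63, 64, 65, 66, 67, 69, 71, 77, 78, 79, 80, 81, 83, 86, 89, 91, 96, 99, 100, 106, 107, 112, 113, 116, 117, 118, 120, 121, 122, 124, 125, 127, 129, 131, 136, 137}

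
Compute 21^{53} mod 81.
0

Using successive squaring:
Binary expansion of 53: 110101
Powers of 21 mod 81 (each is the square of the previous):
  21^1 ≡ 21 (mod 81)
  21^2 ≡ 21² = 441 ≡ 36 (mod 81)
  21^4 ≡ 36² = 1296 ≡ 0 (mod 81)
  21^8 ≡ 0² = 0 ≡ 0 (mod 81)
  21^16 ≡ 0² = 0 ≡ 0 (mod 81)
  21^32 ≡ 0² = 0 ≡ 0 (mod 81)
53 = 32 + 16 + 4 + 1, so 21^53 = 21^32 × 21^16 × 21^4 × 21^1 ≡ 0 × 0 × 0 × 21 (mod 81)
Multiplying step by step:
  0 × 0 = 0 ≡ 0 (mod 81)
  0 × 0 = 0 ≡ 0 (mod 81)
  0 × 21 = 0 ≡ 0 (mod 81)
Result: 21^53 ≡ 0 (mod 81)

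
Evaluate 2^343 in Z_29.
Using Fermat: 2^{28} ≡ 1 (mod 29). 343 ≡ 7 (mod 28). So 2^{343} ≡ 2^{7} ≡ 12 (mod 29)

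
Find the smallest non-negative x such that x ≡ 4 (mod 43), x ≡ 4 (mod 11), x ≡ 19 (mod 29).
9937

Using the Chinese Remainder Theorem:
M = product of moduli = 13717
For equation 1: M_1 = 319, 319 ≡ 18 (mod 43), inverse of 319 mod 43 is 12 (check: 18 × 12 = 216 ≡ 1 (mod 43))
For equation 2: M_2 = 1247, 1247 ≡ 4 (mod 11), inverse of 1247 mod 11 is 3 (check: 4 × 3 = 12 ≡ 1 (mod 11))
For equation 3: M_3 = 473, 473 ≡ 9 (mod 29), inverse of 473 mod 29 is 13 (check: 9 × 13 = 117 ≡ 1 (mod 29))
Combine: x ≡ Σ r_i×M_i×(M_i⁻¹ mod m_i) = 4×319×12 + 4×1247×3 + 19×473×13 = 15312 + 14964 + 116831 = 147107
147107 mod 13717 = 9937
x ≡ 9937 (mod 13717)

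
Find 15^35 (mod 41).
Using repeated squaring. 35 = 32 + 2 + 1 (binary 100011). Repeated squaring mod 41: 15^1 ≡ 15; 15^2 ≡ 15² = 225 ≡ 20; 15^4 ≡ 20² = 400 ≡ 31; 15^8 ≡ 31² = 961 ≡ 18; 15^16 ≡ 18² = 324 ≡ 37; 15^32 ≡ 37² = 1369 ≡ 16. Multiply: 15^35 = 15^32 × 15^2 × 15^1 ≡ 16 × 20 × 15 (mod 41): 16 × 20 = 320 ≡ 33; 33 × 15 = 495 ≡ 3. So 15^35 ≡ 3 (mod 41).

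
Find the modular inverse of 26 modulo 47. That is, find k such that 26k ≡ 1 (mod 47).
38

Using Extended Euclidean Algorithm:
gcd(26, 47) = 1
Bezout coefficients: 26 × -9 + 47 × 5 = 1
So 26 × -9 ≡ 1 (mod 47)
The inverse is -9 mod 47 = 38
Verification: 26 × 38 = 988 = 21 × 47 + 1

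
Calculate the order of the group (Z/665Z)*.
432

Prime factorization: 665 = 5 × 7 × 19
Using the formula φ(n) = n × Π(1 - 1/p) for each prime factor p:
φ(665) = 665 × (1 - 1/5) × (1 - 1/7) × (1 - 1/19)
φ(665) = 432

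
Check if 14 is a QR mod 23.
By Euler's criterion: 14^{11} ≡ 22 (mod 23). Since this equals -1 (≡ 22), 14 is not a QR.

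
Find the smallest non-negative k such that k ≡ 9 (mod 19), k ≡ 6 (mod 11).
28

Using the Chinese Remainder Theorem:
M = product of moduli = 209
For equation 1: M_1 = 11, 11 ≡ 11 (mod 19), inverse of 11 mod 19 is 7 (check: 11 × 7 = 77 ≡ 1 (mod 19))
For equation 2: M_2 = 19, 19 ≡ 8 (mod 11), inverse of 19 mod 11 is 7 (check: 8 × 7 = 56 ≡ 1 (mod 11))
Combine: k ≡ Σ r_i×M_i×(M_i⁻¹ mod m_i) = 9×11×7 + 6×19×7 = 693 + 798 = 1491
1491 mod 209 = 28
k ≡ 28 (mod 209)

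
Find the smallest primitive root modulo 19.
2

A primitive root g modulo p has order p-1 = 18
Prime divisors of 18: [2, 3]
g is a primitive root iff g^(18/q) ≢ 1 (mod 19) for each prime divisor q
Testing small values:
  g = 2: 2^9 ≡ 18, 2^6 ≡ 7 (mod 19) → none is 1, primitive root!
The smallest primitive root is 2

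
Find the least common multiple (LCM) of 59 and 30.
1770

First find GCD(59, 30) using the Euclidean algorithm:
59 = 1 × 30 + 29
30 = 1 × 29 + 1
29 = 29 × 1 + 0
GCD(59, 30) = 1

LCM formula: LCM(a, b) = (a × b) / GCD(a, b)
LCM(59, 30) = (59 × 30) / 1
LCM(59, 30) = 1770 / 1
LCM(59, 30) = 1770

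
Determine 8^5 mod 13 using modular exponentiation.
5 = 4 + 1 (binary 101). Repeated squaring mod 13: 8^1 ≡ 8; 8^2 ≡ 8² = 64 ≡ 12; 8^4 ≡ 12² = 144 ≡ 1. Multiply: 8^5 = 8^4 × 8^1 ≡ 1 × 8 (mod 13): 1 × 8 = 8 ≡ 8. So 8^5 ≡ 8 (mod 13).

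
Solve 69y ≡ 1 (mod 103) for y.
69^(-1) ≡ 3 (mod 103). Verification: 69 × 3 = 207 ≡ 1 (mod 103)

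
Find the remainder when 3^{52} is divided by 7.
By Fermat: 3^{6} ≡ 1 (mod 7). 52 = 8×6 + 4. So 3^{52} ≡ 3^{4} ≡ 4 (mod 7)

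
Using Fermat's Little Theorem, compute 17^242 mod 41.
By Fermat: 17^{40} ≡ 1 (mod 41). 242 = 6×40 + 2. So 17^{242} ≡ 17^{2} ≡ 2 (mod 41)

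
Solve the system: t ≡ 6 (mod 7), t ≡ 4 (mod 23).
M = 7 × 23 = 161. M₁ = 23, y₁ ≡ 4 (mod 7). M₂ = 7, y₂ ≡ 10 (mod 23). t = 6×23×4 + 4×7×10 ≡ 27 (mod 161)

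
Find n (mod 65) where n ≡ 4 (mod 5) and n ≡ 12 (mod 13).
M = 5 × 13 = 65. M₁ = 13, y₁ ≡ 2 (mod 5). M₂ = 5, y₂ ≡ 8 (mod 13). n = 4×13×2 + 12×5×8 ≡ 64 (mod 65)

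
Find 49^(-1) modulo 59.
53

Using Extended Euclidean Algorithm:
gcd(49, 59) = 1
Bezout coefficients: 49 × -6 + 59 × 5 = 1
So 49 × -6 ≡ 1 (mod 59)
The inverse is -6 mod 59 = 53
Verification: 49 × 53 = 2597 = 44 × 59 + 1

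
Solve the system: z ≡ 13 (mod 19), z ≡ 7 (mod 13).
M = 19 × 13 = 247. M₁ = 13, y₁ ≡ 3 (mod 19). M₂ = 19, y₂ ≡ 11 (mod 13). z = 13×13×3 + 7×19×11 ≡ 241 (mod 247)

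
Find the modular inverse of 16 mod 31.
16^(-1) ≡ 2 (mod 31). Verification: 16 × 2 = 32 ≡ 1 (mod 31)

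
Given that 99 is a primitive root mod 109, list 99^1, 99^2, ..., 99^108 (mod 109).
g^1, g^2, ..., g^{108} mod 109: {99, 100, 90, 81, 62, 34, 96, 21, 8, 29, 37, 66, 103, 60, 54, 5, 59, 64, 14, 78, 92, 61, 44, 105, 40, 36, 76, 3, 79, 82, 52, 25, 77, 102, 70, 63, 24, 87, 2, 89, 91, 71, 53, 15, 68, 83, 42, 16, 58, 74, 23, 97, 11, 108, 10, 9, 19, 28, 47, 75, 13, 88, 101, 80, 72, 43, 6, 49, 55, 104, 50, 45, 95, 31, 17, 48, 65, 4, 69, 73, 33, 106, 30, 27, 57, 84, 32, 7, 39, 46, 85, 22, 107, 20, 18, 38, 56, 94, 41, 26, 67, 93, 51, 35, 86, 12, 98, 1}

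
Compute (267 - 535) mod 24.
20

(267 - 535) = -268
-268 mod 24 = 20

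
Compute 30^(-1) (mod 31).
30^(-1) ≡ 30 (mod 31). Verification: 30 × 30 = 900 ≡ 1 (mod 31)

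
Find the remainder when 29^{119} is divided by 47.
By Fermat: 29^{46} ≡ 1 (mod 47). 119 = 2×46 + 27. So 29^{119} ≡ 29^{27} ≡ 22 (mod 47)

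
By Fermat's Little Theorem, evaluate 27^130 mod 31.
By Fermat: 27^{30} ≡ 1 (mod 31). 130 = 4×30 + 10. So 27^{130} ≡ 27^{10} ≡ 1 (mod 31)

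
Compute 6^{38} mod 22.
4

Using successive squaring:
Binary expansion of 38: 100110
Powers of 6 mod 22 (each is the square of the previous):
  6^1 ≡ 6 (mod 22)
  6^2 ≡ 6² = 36 ≡ 14 (mod 22)
  6^4 ≡ 14² = 196 ≡ 20 (mod 22)
  6^8 ≡ 20² = 400 ≡ 4 (mod 22)
  6^16 ≡ 4² = 16 ≡ 16 (mod 22)
  6^32 ≡ 16² = 256 ≡ 14 (mod 22)
38 = 32 + 4 + 2, so 6^38 = 6^32 × 6^4 × 6^2 ≡ 14 × 20 × 14 (mod 22)
Multiplying step by step:
  14 × 20 = 280 ≡ 16 (mod 22)
  16 × 14 = 224 ≡ 4 (mod 22)
Result: 6^38 ≡ 4 (mod 22)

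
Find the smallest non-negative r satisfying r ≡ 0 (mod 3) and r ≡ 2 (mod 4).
M = 3 × 4 = 12. M₁ = 4, y₁ ≡ 1 (mod 3). M₂ = 3, y₂ ≡ 3 (mod 4). r = 0×4×1 + 2×3×3 ≡ 6 (mod 12)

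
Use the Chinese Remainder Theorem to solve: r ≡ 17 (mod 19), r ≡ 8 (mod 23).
M = 19 × 23 = 437. M₁ = 23, y₁ ≡ 5 (mod 19). M₂ = 19, y₂ ≡ 17 (mod 23). r = 17×23×5 + 8×19×17 ≡ 169 (mod 437)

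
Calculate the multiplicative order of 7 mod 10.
Powers of 7 mod 10: 7^1≡7, 7^2≡9, 7^3≡3, 7^4≡1. Order = 4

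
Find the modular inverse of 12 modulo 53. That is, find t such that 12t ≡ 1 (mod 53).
31

Using Extended Euclidean Algorithm:
gcd(12, 53) = 1
Bezout coefficients: 12 × -22 + 53 × 5 = 1
So 12 × -22 ≡ 1 (mod 53)
The inverse is -22 mod 53 = 31
Verification: 12 × 31 = 372 = 7 × 53 + 1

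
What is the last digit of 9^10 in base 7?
9 ≡ 2 (mod 7). 10 = 8 + 2 (binary 1010). Repeated squaring mod 7: 2^1 ≡ 2; 2^2 ≡ 2² = 4 ≡ 4; 2^4 ≡ 4² = 16 ≡ 2; 2^8 ≡ 2² = 4 ≡ 4. Multiply: 9^10 ≡ 2^8 × 2^2 ≡ 4 × 4 (mod 7): 4 × 4 = 16 ≡ 2. So 9^10 ≡ 2 (mod 7).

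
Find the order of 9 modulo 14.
Powers of 9 mod 14: 9^1≡9, 9^2≡11, 9^3≡1. Order = 3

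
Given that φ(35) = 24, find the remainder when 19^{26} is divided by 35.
By Euler: 19^{24} ≡ 1 (mod 35) since gcd(19, 35) = 1. 26 = 1×24 + 2. So 19^{26} ≡ 19^{2} ≡ 11 (mod 35)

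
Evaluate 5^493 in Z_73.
Using Fermat: 5^{72} ≡ 1 (mod 73). 493 ≡ 61 (mod 72). So 5^{493} ≡ 5^{61} ≡ 33 (mod 73)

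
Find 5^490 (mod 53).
Using Fermat: 5^{52} ≡ 1 (mod 53). 490 ≡ 22 (mod 52). So 5^{490} ≡ 5^{22} ≡ 29 (mod 53)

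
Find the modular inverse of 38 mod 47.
38^(-1) ≡ 26 (mod 47). Verification: 38 × 26 = 988 ≡ 1 (mod 47)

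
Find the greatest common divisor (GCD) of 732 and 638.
2

Using the Euclidean algorithm:
732 = 1 × 638 + 94
638 = 6 × 94 + 74
94 = 1 × 74 + 20
74 = 3 × 20 + 14
20 = 1 × 14 + 6
14 = 2 × 6 + 2
6 = 3 × 2 + 0

GCD(732, 638) = 2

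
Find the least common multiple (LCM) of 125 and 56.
7000

First find GCD(125, 56) using the Euclidean algorithm:
125 = 2 × 56 + 13
56 = 4 × 13 + 4
13 = 3 × 4 + 1
4 = 4 × 1 + 0
GCD(125, 56) = 1

LCM formula: LCM(a, b) = (a × b) / GCD(a, b)
LCM(125, 56) = (125 × 56) / 1
LCM(125, 56) = 7000 / 1
LCM(125, 56) = 7000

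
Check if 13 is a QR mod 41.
By Euler's criterion: 13^{20} ≡ 40 (mod 41). Since this equals -1 (≡ 40), 13 is not a QR.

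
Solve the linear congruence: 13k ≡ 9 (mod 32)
13

Since gcd(13, 32) = 1 divides 9, a solution exists.
Multiply both sides by the inverse of 13 mod 32:
  13^(-1) mod 32 = 5
  x ≡ 5 × 9 ≡ 45 ≡ 13 (mod 32)
Verification: 13 × 13 = 169 = 5 × 32 + 9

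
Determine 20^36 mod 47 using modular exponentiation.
Using repeated squaring. 36 = 32 + 4 (binary 100100). Repeated squaring mod 47: 20^1 ≡ 20; 20^2 ≡ 20² = 400 ≡ 24; 20^4 ≡ 24² = 576 ≡ 12; 20^8 ≡ 12² = 144 ≡ 3; 20^16 ≡ 3² = 9 ≡ 9; 20^32 ≡ 9² = 81 ≡ 34. Multiply: 20^36 = 20^32 × 20^4 ≡ 34 × 12 (mod 47): 34 × 12 = 408 ≡ 32. So 20^36 ≡ 32 (mod 47).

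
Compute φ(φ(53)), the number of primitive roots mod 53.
Number of primitive roots mod 53 = φ(52) = 24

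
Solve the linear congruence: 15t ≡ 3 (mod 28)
17

Since gcd(15, 28) = 1 divides 3, a solution exists.
Multiply both sides by the inverse of 15 mod 28:
  15^(-1) mod 28 = 15
  x ≡ 15 × 3 ≡ 45 ≡ 17 (mod 28)
Verification: 15 × 17 = 255 = 9 × 28 + 3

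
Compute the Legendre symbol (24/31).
(24/31) = 24^{15} mod 31 = -1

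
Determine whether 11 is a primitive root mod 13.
p - 1 = 12 has prime divisors 2, 3. Check 11^(12/q) mod 13 for each: 11^(12/2) = 11^6 ≡ 12, 11^(12/3) = 11^4 ≡ 3 (mod 13). None of these is 1, so 11 has order 12 = φ(13), so it is a primitive root mod 13.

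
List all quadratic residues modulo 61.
QRs mod 61: {1, 3, 4, 5, 9, 12, 13, 14, 15, 16, 19, 20, 22, 25, 27, 34, 36, 39, 41, 42, 45, 46, 47, 48, 49, 52, 56, 57, 58, 60}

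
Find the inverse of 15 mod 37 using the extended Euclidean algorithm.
Extended GCD: 15(5) + 37(-2) = 1. So 15^(-1) ≡ 5 ≡ 5 (mod 37). Verify: 15 × 5 = 75 ≡ 1 (mod 37)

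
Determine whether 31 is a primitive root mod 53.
p - 1 = 52 has prime divisors 2, 13. Check 31^(52/q) mod 53 for each: 31^(52/2) = 31^26 ≡ 52, 31^(52/13) = 31^4 ≡ 49 (mod 53). None of these is 1, so 31 has order 52 = φ(53), so it is a primitive root mod 53.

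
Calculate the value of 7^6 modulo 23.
6 = 4 + 2 (binary 110). Repeated squaring mod 23: 7^1 ≡ 7; 7^2 ≡ 7² = 49 ≡ 3; 7^4 ≡ 3² = 9 ≡ 9. Multiply: 7^6 = 7^4 × 7^2 ≡ 9 × 3 (mod 23): 9 × 3 = 27 ≡ 4. So 7^6 ≡ 4 (mod 23).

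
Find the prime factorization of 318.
2 × 3 × 53

Divide by primes starting from smallest:
318 ÷ 2 = 159
159 ÷ 3 = 53
53 ÷ 53 = 1

318 = 2 × 3 × 53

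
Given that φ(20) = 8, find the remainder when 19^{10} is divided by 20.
By Euler: 19^{8} ≡ 1 (mod 20) since gcd(19, 20) = 1. 10 = 1×8 + 2. So 19^{10} ≡ 19^{2} ≡ 1 (mod 20)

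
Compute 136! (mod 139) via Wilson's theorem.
(138)! = (136)! × (137) × (138) ≡ -1 (mod 139). So (136)! ≡ -1 × [(138)(137)]^(-1) ≡ 69 (mod 139)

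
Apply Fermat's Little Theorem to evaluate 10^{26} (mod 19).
17

By Fermat's Little Theorem, a^(p-1) ≡ 1 (mod p) for prime p and gcd(a, p) = 1
Here p = 19, so 10^18 ≡ 1 (mod 19)
We can reduce the exponent: 26 mod 18 = 8
So 10^26 ≡ 10^8 (mod 19)
Computing: 10^8 mod 19 = 17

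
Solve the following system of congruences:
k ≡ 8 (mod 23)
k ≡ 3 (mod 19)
307

Using the Chinese Remainder Theorem:
M = product of moduli = 437
For equation 1: M_1 = 19, 19 ≡ 19 (mod 23), inverse of 19 mod 23 is 17 (check: 19 × 17 = 323 ≡ 1 (mod 23))
For equation 2: M_2 = 23, 23 ≡ 4 (mod 19), inverse of 23 mod 19 is 5 (check: 4 × 5 = 20 ≡ 1 (mod 19))
Combine: k ≡ Σ r_i×M_i×(M_i⁻¹ mod m_i) = 8×19×17 + 3×23×5 = 2584 + 345 = 2929
2929 mod 437 = 307
k ≡ 307 (mod 437)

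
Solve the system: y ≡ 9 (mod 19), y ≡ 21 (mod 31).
M = 19 × 31 = 589. M₁ = 31, y₁ ≡ 8 (mod 19). M₂ = 19, y₂ ≡ 18 (mod 31). y = 9×31×8 + 21×19×18 ≡ 579 (mod 589)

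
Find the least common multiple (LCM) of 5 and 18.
90

First find GCD(5, 18) using the Euclidean algorithm:
5 = 0 × 18 + 5
18 = 3 × 5 + 3
5 = 1 × 3 + 2
3 = 1 × 2 + 1
2 = 2 × 1 + 0
GCD(5, 18) = 1

LCM formula: LCM(a, b) = (a × b) / GCD(a, b)
LCM(5, 18) = (5 × 18) / 1
LCM(5, 18) = 90 / 1
LCM(5, 18) = 90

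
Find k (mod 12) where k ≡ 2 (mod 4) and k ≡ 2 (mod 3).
M = 4 × 3 = 12. M₁ = 3, y₁ ≡ 3 (mod 4). M₂ = 4, y₂ ≡ 1 (mod 3). k = 2×3×3 + 2×4×1 ≡ 2 (mod 12)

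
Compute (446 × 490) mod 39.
23

(446 × 490) = 218540
218540 mod 39 = 23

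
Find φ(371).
312

Prime factorization: 371 = 7 × 53
Using the formula φ(n) = n × Π(1 - 1/p) for each prime factor p:
φ(371) = 371 × (1 - 1/7) × (1 - 1/53)
φ(371) = 312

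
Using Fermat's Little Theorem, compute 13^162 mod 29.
By Fermat: 13^{28} ≡ 1 (mod 29). 162 = 5×28 + 22. So 13^{162} ≡ 13^{22} ≡ 16 (mod 29)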